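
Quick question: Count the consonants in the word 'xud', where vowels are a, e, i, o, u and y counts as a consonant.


Consonants in 'xud': x, d = 2 consonants.

2


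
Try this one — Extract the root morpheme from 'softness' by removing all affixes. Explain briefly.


Remove suffix '-ness' from 'softness' to get root 'soft'.

soft


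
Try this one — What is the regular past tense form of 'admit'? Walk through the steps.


Apply rule: Double final consonant and add -ed. 'admit' becomes 'admitted'.

admitted


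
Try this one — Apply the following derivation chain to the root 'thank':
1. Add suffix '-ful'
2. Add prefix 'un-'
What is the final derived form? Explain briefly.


Step 1: Add suffix '-ful' to 'thank' = 'thankful'
Step 2: Add prefix 'un-' to 'thankful' = 'unthankful'

unthankful


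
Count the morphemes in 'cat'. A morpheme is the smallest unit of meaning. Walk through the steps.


Decomposition: cat (free morpheme) = 1 morpheme(s)

1 morphemes


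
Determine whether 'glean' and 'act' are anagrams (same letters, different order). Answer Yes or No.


Sorted letters of 'glean': 'aegln'
Sorted letters of 'act': 'act'
They do not match.

No


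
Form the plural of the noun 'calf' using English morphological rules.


Apply rule: Change -f to -ves. 'calf' becomes 'calves'.

calves


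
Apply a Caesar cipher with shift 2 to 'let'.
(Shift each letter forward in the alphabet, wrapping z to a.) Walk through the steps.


Shift each letter by 2: l -> n, e -> g, t -> v. Result: 'ngv'.

ngv


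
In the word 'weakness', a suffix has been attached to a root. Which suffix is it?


The word 'weakness' = 'weak' (root) + '-ness' (suffix). The suffix is '-ness'.

ness


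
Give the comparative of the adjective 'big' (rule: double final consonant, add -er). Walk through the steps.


Apply comparative formation (double final consonant, add -er): 'big' -> 'bigger'.

bigger


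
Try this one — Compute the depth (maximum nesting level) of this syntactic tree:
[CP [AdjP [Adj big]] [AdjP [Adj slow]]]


Count bracket nesting levels:
'[' at pos 0: depth = 1
'[' at pos 4: depth = 2
'[' at pos 10: depth = 3
'[' at pos 21: depth = 2
'[' at pos 27: depth = 3
Maximum depth reached: 3

3


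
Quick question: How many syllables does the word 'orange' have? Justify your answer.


Break 'orange' into syllables: or-ange -> or | ange = 2 syllables

2 syllables


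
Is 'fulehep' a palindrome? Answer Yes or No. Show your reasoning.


Forward: 'fulehep'
Reversed: 'peheluf'
They differ.

No


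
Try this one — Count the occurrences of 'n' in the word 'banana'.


Letter 'n' in 'banana': found at position(s) 3, 5 = 2 occurrence(s).

2


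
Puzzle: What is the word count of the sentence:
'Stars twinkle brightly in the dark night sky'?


Split into words: Stars | twinkle | brightly | in | the | dark | night | sky = 8 words.

8


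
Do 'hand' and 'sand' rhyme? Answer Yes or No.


Rime (stressed vowel + following sounds) of 'hand': -and = /ænd/
Rime of 'sand': -and = /ænd/
/ænd/ and /ænd/ are the same ending sound, so the words rhyme.

Yes


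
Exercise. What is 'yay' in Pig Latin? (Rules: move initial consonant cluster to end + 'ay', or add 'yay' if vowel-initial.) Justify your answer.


'yay': move consonant cluster 'y' to end and add 'ay': 'ayyay'.

ayyay


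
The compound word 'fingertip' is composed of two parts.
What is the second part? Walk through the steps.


Split 'fingertip' into 'finger' + 'tip'. The second part is 'tip'.

tip


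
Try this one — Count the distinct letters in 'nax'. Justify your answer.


Unique letters in 'nax': {a, n, x} = 3 distinct letters.

3


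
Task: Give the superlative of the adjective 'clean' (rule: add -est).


Apply superlative formation (add -est): 'clean' -> 'cleanest'.

cleanest


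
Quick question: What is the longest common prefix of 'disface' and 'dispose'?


Compare from the start: 3 characters match: 'dis'. Mismatch at position 4: 'f' vs 'p'.

dis


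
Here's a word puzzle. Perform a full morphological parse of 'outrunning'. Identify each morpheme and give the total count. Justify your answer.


Step 1: Identify prefix: 'out' (meaning: surpass)
Step 2: Identify root: 'run'
Step 3: Identify suffix(es): 'ing'
Decomposition: out- (prefix: surpass) + run (root) + -ing (suffix: ongoing action)
Total morphemes: 3

3 morphemes (out- (prefix: surpass) + run (root) + -ing (suffix: ongoing action))


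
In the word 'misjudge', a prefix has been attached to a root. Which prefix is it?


The word 'misjudge' = 'mis' (prefix) + 'judge' (root). The prefix is 'mis'.

mis


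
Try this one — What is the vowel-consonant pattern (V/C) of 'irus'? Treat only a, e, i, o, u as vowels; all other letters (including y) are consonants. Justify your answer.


Letter mapping: i = V, r = C, u = V, s = C.

VCVC


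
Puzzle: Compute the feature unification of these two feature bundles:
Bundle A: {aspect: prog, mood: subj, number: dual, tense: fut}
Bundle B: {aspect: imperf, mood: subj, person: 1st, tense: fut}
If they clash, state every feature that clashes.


Compare features:
aspect: A=prog vs B=imperf -> CLASH
mood: A=subj vs B=subj -> unified: subj
number: A=dual vs B=_ -> unified: dual
person: A=_ vs B=1st -> unified: 1st
tense: A=fut vs B=fut -> unified: fut
Clash detected on feature 'aspect' (prog vs imperf); unification fails.

CLASH on 'aspect' (prog vs imperf)


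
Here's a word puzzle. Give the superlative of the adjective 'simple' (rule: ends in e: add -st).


Apply superlative formation (ends in e: add -st): 'simple' -> 'simplest'.

simplest


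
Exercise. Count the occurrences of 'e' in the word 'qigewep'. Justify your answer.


Letter 'e' in 'qigewep': found at position(s) 4, 6 = 2 occurrence(s).

2


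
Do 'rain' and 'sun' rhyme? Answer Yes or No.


Rime (stressed vowel + following sounds) of 'rain': -ain = /eɪn/
Rime of 'sun': -un = /ʌn/
/eɪn/ and /ʌn/ are different ending sounds, so the words do not rhyme.

No


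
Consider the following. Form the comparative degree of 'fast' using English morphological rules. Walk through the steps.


Apply comparative formation (add -er): 'fast' -> 'faster'.

faster


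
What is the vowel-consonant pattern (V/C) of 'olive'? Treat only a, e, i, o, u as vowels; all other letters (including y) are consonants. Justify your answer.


Letter mapping: o = V, l = C, i = V, v = C, e = V.

VCVCV


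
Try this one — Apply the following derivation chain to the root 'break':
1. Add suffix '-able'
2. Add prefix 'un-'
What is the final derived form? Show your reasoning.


Step 1: Add suffix '-able' to 'break' = 'breakable'
Step 2: Add prefix 'un-' to 'breakable' = 'unbreakable'

unbreakable


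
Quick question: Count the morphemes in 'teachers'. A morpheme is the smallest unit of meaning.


Decomposition: teach (root) + -er (suffix) + -s (plural) = 3 morpheme(s)

3 morphemes


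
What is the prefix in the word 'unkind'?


The word 'unkind' = 'un' (prefix) + 'kind' (root). The prefix is 'un'.

un


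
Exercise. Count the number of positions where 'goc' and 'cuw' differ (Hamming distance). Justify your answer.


Alignment:
Position 1: 'g' vs 'c' = DIFFER
Position 2: 'o' vs 'u' = DIFFER
Position 3: 'c' vs 'w' = DIFFER
Total differences: 3

3


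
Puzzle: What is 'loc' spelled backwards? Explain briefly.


Reverse 'loc' character by character: 'col'.

col


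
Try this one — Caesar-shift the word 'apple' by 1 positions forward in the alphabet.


Shift each letter by 1: a -> b, p -> q, p -> q, l -> m, e -> f. Result: 'bqqmf'.

bqqmf


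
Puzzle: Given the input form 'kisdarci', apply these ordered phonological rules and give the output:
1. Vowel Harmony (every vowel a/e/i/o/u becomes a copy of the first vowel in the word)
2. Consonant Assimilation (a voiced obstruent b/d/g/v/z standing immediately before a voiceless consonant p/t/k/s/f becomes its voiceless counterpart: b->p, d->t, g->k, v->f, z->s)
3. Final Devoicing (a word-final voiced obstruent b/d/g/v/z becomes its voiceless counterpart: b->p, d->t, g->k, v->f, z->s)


Starting form: 'kisdarci'
Rule 1: Vowel Harmony: all vowels become 'i' (matching first vowel). 'kisdarci' -> 'kisdirci'
Rule 2: Consonant Assimilation: no voiced obstruent (b/d/g/v/z) stands immediately before a voiceless consonant (p/t/k/s/f). No change.
Rule 3: Final Devoicing: the word ends in the vowel 'i', not a consonant. No change.
Final form: 'kisdirci'

kisdirci


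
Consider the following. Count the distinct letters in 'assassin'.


Unique letters in 'assassin': {a, i, n, s} = 4 distinct letters.

4


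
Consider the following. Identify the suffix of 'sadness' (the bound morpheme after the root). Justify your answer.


The word 'sadness' = 'sad' (root) + '-ness' (suffix). The suffix is '-ness'.

ness


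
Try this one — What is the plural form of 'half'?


Apply rule: Change -f to -ves. 'half' becomes 'halves'.

halves


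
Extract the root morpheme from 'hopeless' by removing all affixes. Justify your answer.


Remove suffix '-less' from 'hopeless' to get root 'hope'.

hope


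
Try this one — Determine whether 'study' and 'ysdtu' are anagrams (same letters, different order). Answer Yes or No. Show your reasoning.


Sorted letters of 'study': 'dstuy'
Sorted letters of 'ysdtu': 'dstuy'
They match.

Yes


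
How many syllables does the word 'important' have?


Break 'important' into syllables: im-por-tant -> im | por | tant = 3 syllables

3 syllables


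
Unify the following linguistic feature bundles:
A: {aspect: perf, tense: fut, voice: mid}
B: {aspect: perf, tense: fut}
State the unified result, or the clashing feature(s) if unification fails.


Compare features:
aspect: A=perf vs B=perf -> unified: perf
tense: A=fut vs B=fut -> unified: fut
voice: A=mid vs B=_ -> unified: mid
No clashes found.

Unified: {aspect: perf, tense: fut, voice: mid}


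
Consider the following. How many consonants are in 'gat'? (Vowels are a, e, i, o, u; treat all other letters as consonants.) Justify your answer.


Consonants in 'gat': g, t = 2 consonants.

2


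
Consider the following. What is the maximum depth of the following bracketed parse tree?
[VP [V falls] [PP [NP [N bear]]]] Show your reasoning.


Count bracket nesting levels:
'[' at pos 0: depth = 1
'[' at pos 4: depth = 2
'[' at pos 14: depth = 2
'[' at pos 18: depth = 3
'[' at pos 22: depth = 4
Maximum depth reached: 4

4


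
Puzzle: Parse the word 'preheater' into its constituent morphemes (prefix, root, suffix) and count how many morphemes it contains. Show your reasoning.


Step 1: Identify prefix: 'pre' (meaning: before)
Step 2: Identify root: 'heat'
Step 3: Identify suffix(es): 'er'
Decomposition: pre- (prefix: before) + heat (root) + -er (suffix: one who)
Total morphemes: 3

3 morphemes (pre- (prefix: before) + heat (root) + -er (suffix: one who))


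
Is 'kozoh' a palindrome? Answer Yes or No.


Forward: 'kozoh'
Reversed: 'hozok'
They differ.

No


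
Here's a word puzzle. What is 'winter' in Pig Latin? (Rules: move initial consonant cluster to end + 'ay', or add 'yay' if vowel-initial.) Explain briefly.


'winter': move consonant cluster 'w' to end and add 'ay': 'interway'.

interway


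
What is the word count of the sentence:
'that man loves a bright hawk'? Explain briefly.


Split into words: that | man | loves | a | bright | hawk = 6 words.

6


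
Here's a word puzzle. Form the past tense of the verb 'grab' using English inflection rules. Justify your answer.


Apply rule: Double final consonant and add -ed. 'grab' becomes 'grabbed'.

grabbed


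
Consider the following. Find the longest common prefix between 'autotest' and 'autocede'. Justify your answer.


Compare from the start: 4 characters match: 'auto'. Mismatch at position 5: 't' vs 'c'.

auto


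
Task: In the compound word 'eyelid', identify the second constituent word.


Split 'eyelid' into 'eye' + 'lid'. The second part is 'lid'.

lid


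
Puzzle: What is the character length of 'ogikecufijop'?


Spell out 'ogikecufijop' and number each letter: o(1), g(2), i(3), k(4), e(5), c(6), u(7), f(8), i(9), j(10), o(11), p(12). Total: 12 letters.

12


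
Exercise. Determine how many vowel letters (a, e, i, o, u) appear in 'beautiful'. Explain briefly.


Vowels in 'beautiful': e, a, u, i, u = 5 vowels.

5


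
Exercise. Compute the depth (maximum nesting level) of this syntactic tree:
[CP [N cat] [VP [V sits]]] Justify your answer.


Count bracket nesting levels:
'[' at pos 0: depth = 1
'[' at pos 4: depth = 2
'[' at pos 12: depth = 2
'[' at pos 16: depth = 3
Maximum depth reached: 3

3


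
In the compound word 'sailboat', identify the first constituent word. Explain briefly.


Split 'sailboat' into 'sail' + 'boat'. The first part is 'sail'.

sail


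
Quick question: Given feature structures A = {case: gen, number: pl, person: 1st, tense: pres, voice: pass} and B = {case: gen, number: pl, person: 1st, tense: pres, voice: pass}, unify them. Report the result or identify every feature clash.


Compare features:
case: A=gen vs B=gen -> unified: gen
number: A=pl vs B=pl -> unified: pl
person: A=1st vs B=1st -> unified: 1st
tense: A=pres vs B=pres -> unified: pres
voice: A=pass vs B=pass -> unified: pass
No clashes found.

Unified: {case: gen, number: pl, person: 1st, tense: pres, voice: pass}


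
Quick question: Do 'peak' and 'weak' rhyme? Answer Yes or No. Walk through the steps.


Rime (stressed vowel + following sounds) of 'peak': -eak = /iːk/
Rime of 'weak': -eak = /iːk/
/iːk/ and /iːk/ are the same ending sound, so the words rhyme.

Yes


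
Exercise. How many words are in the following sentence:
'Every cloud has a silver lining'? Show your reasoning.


Split into words: Every | cloud | has | a | silver | lining = 6 words.

6


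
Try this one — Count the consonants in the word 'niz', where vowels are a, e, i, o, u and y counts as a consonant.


Consonants in 'niz': n, z = 2 consonants.

2


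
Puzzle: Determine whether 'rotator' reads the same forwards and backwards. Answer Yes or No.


Forward: 'rotator'
Reversed: 'rotator'
They are identical.

Yes


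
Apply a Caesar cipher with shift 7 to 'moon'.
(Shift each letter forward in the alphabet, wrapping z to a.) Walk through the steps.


Shift each letter by 7: m -> t, o -> v, o -> v, n -> u. Result: 'tvvu'.

tvvu


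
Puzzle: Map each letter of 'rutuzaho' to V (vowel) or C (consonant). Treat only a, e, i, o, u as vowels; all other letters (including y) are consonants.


Letter mapping: r = C, u = V, t = C, u = V, z = C, a = V, h = C, o = V.

CVCVCVCV


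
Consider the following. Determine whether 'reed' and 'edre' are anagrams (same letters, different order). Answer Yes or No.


Sorted letters of 'reed': 'deer'
Sorted letters of 'edre': 'deer'
They match.

Yes


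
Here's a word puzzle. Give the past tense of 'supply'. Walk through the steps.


Apply rule: Change -y to -ied. 'supply' becomes 'supplied'.

supplied


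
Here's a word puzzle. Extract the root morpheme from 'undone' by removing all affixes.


Remove prefix 'un' from 'undone' to get root 'done'.

done


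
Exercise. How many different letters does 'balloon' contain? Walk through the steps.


Unique letters in 'balloon': {a, b, l, n, o} = 5 distinct letters.

5


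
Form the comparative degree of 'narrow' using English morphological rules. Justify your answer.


Apply comparative formation (add -er): 'narrow' -> 'narrower'.

narrower


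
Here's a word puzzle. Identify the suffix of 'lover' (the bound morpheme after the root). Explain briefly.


The word 'lover' = 'love' (root) + '-er' (suffix). The suffix is '-er'.

er


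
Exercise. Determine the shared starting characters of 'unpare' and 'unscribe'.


Compare from the start: 2 characters match: 'un'. Mismatch at position 3: 'p' vs 's'.

un


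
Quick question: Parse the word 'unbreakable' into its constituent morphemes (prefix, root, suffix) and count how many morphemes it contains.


Step 1: Identify prefix: 'un' (meaning: not/reverse)
Step 2: Identify root: 'break'
Step 3: Identify suffix(es): 'able'
Decomposition: un- (prefix: not/reverse) + break (root) + -able (suffix: capable of)
Total morphemes: 3

3 morphemes (un- (prefix: not/reverse) + break (root) + -able (suffix: capable of))


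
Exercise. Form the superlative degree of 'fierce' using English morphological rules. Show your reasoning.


Apply superlative formation (ends in e: add -st): 'fierce' -> 'fiercest'.

fiercest


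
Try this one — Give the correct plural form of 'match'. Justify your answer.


Apply rule: Add -es (sibilant/fricative ending). 'match' becomes 'matches'.

matches


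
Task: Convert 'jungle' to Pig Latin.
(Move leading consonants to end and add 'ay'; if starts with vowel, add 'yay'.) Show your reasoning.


'jungle': move consonant cluster 'j' to end and add 'ay': 'unglejay'.

unglejay


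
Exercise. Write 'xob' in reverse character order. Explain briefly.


Reverse 'xob' character by character: 'box'.

box


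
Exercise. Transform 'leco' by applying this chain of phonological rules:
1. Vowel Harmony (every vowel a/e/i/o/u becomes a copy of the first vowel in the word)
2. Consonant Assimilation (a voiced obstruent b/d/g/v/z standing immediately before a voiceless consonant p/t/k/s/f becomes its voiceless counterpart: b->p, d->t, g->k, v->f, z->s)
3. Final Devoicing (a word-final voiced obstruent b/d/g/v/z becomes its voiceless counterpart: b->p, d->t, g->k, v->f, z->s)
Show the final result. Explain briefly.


Starting form: 'leco'
Rule 1: Vowel Harmony: all vowels become 'e' (matching first vowel). 'leco' -> 'lece'
Rule 2: Consonant Assimilation: no voiced obstruent (b/d/g/v/z) stands immediately before a voiceless consonant (p/t/k/s/f). No change.
Rule 3: Final Devoicing: the word ends in the vowel 'e', not a consonant. No change.
Final form: 'lece'

lece


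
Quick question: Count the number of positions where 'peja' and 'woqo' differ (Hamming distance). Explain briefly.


Alignment:
Position 1: 'p' vs 'w' = DIFFER
Position 2: 'e' vs 'o' = DIFFER
Position 3: 'j' vs 'q' = DIFFER
Position 4: 'a' vs 'o' = DIFFER
Total differences: 4

4


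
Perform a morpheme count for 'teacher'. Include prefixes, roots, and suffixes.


Decomposition: teach (root) + -er (suffix) = 2 morpheme(s)

2 morphemes


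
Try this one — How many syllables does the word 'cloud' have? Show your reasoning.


Break 'cloud' into syllables: cloud -> cloud = 1 syllable

1 syllable


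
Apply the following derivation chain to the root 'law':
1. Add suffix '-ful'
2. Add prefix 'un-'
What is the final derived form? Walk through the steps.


Step 1: Add suffix '-ful' to 'law' = 'lawful'
Step 2: Add prefix 'un-' to 'lawful' = 'unlawful'

unlawful


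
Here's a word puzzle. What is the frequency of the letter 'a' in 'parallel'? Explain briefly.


Letter 'a' in 'parallel': found at position(s) 2, 4 = 2 occurrence(s).

2


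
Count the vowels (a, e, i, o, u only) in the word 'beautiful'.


Vowels in 'beautiful': e, a, u, i, u = 5 vowels.

5


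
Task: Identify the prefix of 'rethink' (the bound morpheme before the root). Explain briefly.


The word 'rethink' = 're' (prefix) + 'think' (root). The prefix is 're'.

re


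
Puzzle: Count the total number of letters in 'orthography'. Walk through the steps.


Spell out 'orthography' and number each letter: o(1), r(2), t(3), h(4), o(5), g(6), r(7), a(8), p(9), h(10), y(11). Total: 11 letters.

11


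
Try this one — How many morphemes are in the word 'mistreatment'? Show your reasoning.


Decomposition: mis- (prefix) + treat (root) + -ment (suffix) = 3 morpheme(s)

3 morphemes


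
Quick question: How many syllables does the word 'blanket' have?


Break 'blanket' into syllables: blan-ket -> blan | ket = 2 syllables

2 syllables


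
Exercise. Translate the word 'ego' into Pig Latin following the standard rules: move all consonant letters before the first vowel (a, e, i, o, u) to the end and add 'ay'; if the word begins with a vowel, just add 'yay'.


'ego' starts with a vowel, so add 'yay': 'egoyay'.

egoyay


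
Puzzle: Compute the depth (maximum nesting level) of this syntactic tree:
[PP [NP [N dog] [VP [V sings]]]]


Count bracket nesting levels:
'[' at pos 0: depth = 1
'[' at pos 4: depth = 2
'[' at pos 8: depth = 3
'[' at pos 16: depth = 3
'[' at pos 20: depth = 4
Maximum depth reached: 4

4


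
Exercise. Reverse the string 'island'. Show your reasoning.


Reverse 'island' character by character: 'dnalsi'.

dnalsi


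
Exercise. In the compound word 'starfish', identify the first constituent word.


Split 'starfish' into 'star' + 'fish'. The first part is 'star'.

star


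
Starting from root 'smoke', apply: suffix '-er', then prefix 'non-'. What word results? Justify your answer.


Step 1: Add suffix '-er' to 'smoke' = 'smoker'
Step 2: Add prefix 'non-' to 'smoker' = 'nonsmoker'

nonsmoker


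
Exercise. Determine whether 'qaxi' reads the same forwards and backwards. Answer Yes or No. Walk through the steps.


Forward: 'qaxi'
Reversed: 'ixaq'
They differ.

No


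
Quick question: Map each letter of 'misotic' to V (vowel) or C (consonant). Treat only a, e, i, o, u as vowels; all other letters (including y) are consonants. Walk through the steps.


Letter mapping: m = C, i = V, s = C, o = V, t = C, i = V, c = C.

CVCVCVC


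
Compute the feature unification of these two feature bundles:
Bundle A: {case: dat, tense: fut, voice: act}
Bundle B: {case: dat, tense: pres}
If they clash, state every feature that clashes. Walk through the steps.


Compare features:
case: A=dat vs B=dat -> unified: dat
tense: A=fut vs B=pres -> CLASH
voice: A=act vs B=_ -> unified: act
Clash detected on feature 'tense' (fut vs pres); unification fails.

CLASH on 'tense' (fut vs pres)


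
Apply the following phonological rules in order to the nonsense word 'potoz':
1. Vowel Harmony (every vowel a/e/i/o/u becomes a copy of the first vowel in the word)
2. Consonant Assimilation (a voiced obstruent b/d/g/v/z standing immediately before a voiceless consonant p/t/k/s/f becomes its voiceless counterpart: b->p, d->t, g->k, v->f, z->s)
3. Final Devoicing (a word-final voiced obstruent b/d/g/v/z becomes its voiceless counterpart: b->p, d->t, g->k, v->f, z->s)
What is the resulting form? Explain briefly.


Starting form: 'potoz'
Rule 1: Vowel Harmony: all vowels already match. No change.
Rule 2: Consonant Assimilation: no voiced obstruent (b/d/g/v/z) stands immediately before a voiceless consonant (p/t/k/s/f). No change.
Rule 3: Final Devoicing: word-final voiced obstruent 'z' becomes voiceless 's'. 'potoz' -> 'potos'
Final form: 'potos'

potos


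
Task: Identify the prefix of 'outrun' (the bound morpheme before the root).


The word 'outrun' = 'out' (prefix) + 'run' (root). The prefix is 'out'.

out


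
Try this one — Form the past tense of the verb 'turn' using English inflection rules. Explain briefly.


Apply rule: Add -ed. 'turn' becomes 'turned'.

turned


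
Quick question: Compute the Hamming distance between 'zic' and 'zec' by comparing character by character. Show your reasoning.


Alignment:
Position 1: 'z' vs 'z' = match
Position 2: 'i' vs 'e' = DIFFER
Position 3: 'c' vs 'c' = match
Total differences: 1

1


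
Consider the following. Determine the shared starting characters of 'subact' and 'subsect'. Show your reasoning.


Compare from the start: 3 characters match: 'sub'. Mismatch at position 4: 'a' vs 's'.

sub


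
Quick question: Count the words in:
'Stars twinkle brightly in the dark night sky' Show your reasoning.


Split into words: Stars | twinkle | brightly | in | the | dark | night | sky = 8 words.

8


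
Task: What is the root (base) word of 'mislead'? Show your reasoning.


Remove prefix 'mis' from 'mislead' to get root 'lead'.

lead


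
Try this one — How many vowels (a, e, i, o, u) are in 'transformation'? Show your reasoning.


Vowels in 'transformation': a, o, a, i, o = 5 vowels.

5


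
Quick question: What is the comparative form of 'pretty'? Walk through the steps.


Apply comparative formation (consonant + y: change y to i, add -er): 'pretty' -> 'prettier'.

prettier


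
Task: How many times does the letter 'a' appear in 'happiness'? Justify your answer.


Letter 'a' in 'happiness': found at position(s) 2 = 1 occurrence(s).

1


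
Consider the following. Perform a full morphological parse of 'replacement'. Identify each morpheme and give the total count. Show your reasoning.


Step 1: Identify prefix: 're' (meaning: again)
Step 2: Identify root: 'place'
Step 3: Identify suffix(es): 'ment'
Decomposition: re- (prefix: again) + place (root) + -ment (suffix: action/result)
Total morphemes: 3

3 morphemes (re- (prefix: again) + place (root) + -ment (suffix: action/result))


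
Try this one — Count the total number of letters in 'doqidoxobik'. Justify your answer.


Spell out 'doqidoxobik' and number each letter: d(1), o(2), q(3), i(4), d(5), o(6), x(7), o(8), b(9), i(10), k(11). Total: 11 letters.

11


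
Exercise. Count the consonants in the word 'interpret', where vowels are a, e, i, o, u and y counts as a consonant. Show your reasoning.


Consonants in 'interpret': n, t, r, p, r, t = 6 consonants.

6


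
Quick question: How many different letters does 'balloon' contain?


Unique letters in 'balloon': {a, b, l, n, o} = 5 distinct letters.

5


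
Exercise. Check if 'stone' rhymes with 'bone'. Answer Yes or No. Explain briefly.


Rime (stressed vowel + following sounds) of 'stone': -one = /oʊn/
Rime of 'bone': -one = /oʊn/
/oʊn/ and /oʊn/ are the same ending sound, so the words rhyme.

Yes


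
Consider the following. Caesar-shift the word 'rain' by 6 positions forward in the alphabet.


Shift each letter by 6: r -> x, a -> g, i -> o, n -> t. Result: 'xgot'.

xgot


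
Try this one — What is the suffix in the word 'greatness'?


The word 'greatness' = 'great' (root) + '-ness' (suffix). The suffix is '-ness'.

ness


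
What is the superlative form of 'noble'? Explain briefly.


Apply superlative formation (ends in e: add -st): 'noble' -> 'noblest'.

noblest


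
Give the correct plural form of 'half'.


Apply rule: Change -f to -ves. 'half' becomes 'halves'.

halves


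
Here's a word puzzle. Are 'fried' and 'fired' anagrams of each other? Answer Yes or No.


Sorted letters of 'fried': 'defir'
Sorted letters of 'fired': 'defir'
They match.

Yes


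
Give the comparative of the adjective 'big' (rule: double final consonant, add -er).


Apply comparative formation (double final consonant, add -er): 'big' -> 'bigger'.

bigger


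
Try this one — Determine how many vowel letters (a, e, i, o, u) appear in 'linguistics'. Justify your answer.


Vowels in 'linguistics': i, u, i, i = 4 vowels.

4


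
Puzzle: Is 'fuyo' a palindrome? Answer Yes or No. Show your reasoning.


Forward: 'fuyo'
Reversed: 'oyuf'
They differ.

No


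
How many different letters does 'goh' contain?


Unique letters in 'goh': {g, h, o} = 3 distinct letters.

3


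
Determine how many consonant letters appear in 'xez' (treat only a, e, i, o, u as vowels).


Consonants in 'xez': x, z = 2 consonants.

2


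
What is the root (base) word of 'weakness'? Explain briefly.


Remove suffix '-ness' from 'weakness' to get root 'weak'.

weak


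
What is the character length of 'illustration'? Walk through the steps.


Spell out 'illustration' and number each letter: i(1), l(2), l(3), u(4), s(5), t(6), r(7), a(8), t(9), i(10), o(11), n(12). Total: 12 letters.

12


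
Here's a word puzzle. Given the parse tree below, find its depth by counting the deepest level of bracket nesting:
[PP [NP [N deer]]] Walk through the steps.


Count bracket nesting levels:
'[' at pos 0: depth = 1
'[' at pos 4: depth = 2
'[' at pos 8: depth = 3
Maximum depth reached: 3

3


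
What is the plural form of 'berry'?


Apply rule: Change -y to -ies (consonant + y). 'berry' becomes 'berries'.

berries


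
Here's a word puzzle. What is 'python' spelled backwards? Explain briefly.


Reverse 'python' character by character: 'nohtyp'.

nohtyp


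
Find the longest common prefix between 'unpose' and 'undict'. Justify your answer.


Compare from the start: 2 characters match: 'un'. Mismatch at position 3: 'p' vs 'd'.

un


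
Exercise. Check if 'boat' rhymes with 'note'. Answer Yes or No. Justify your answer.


Rime (stressed vowel + following sounds) of 'boat': -oat = /oʊt/
Rime of 'note': -ote = /oʊt/
/oʊt/ and /oʊt/ are the same ending sound, so the words rhyme.

Yes


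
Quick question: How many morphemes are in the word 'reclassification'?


Decomposition: re- (prefix) + class (root) + -ify (suffix) + -ation (suffix) = 4 morpheme(s)

4 morphemes


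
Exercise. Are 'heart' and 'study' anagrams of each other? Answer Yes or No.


Sorted letters of 'heart': 'aehrt'
Sorted letters of 'study': 'dstuy'
They do not match.

No


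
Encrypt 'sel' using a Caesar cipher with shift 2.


Shift each letter by 2: s -> u, e -> g, l -> n. Result: 'ugn'.

ugn


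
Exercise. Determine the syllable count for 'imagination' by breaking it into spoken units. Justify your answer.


Break 'imagination' into syllables: i-mag-i-na-tion -> i | mag | i | na | tion = 5 syllables

5 syllables


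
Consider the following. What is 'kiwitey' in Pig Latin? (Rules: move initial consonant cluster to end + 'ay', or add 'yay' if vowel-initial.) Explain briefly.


'kiwitey': move consonant cluster 'k' to end and add 'ay': 'iwiteykay'.

iwiteykay


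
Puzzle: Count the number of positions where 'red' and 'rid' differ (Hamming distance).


Alignment:
Position 1: 'r' vs 'r' = match
Position 2: 'e' vs 'i' = DIFFER
Position 3: 'd' vs 'd' = match
Total differences: 1

1


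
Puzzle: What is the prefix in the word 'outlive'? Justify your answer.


The word 'outlive' = 'out' (prefix) + 'live' (root). The prefix is 'out'.

out


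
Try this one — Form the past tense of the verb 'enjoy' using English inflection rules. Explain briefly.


Apply rule: Add -ed. 'enjoy' becomes 'enjoyed'.

enjoyed


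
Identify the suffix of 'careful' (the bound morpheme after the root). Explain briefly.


The word 'careful' = 'care' (root) + '-ful' (suffix). The suffix is '-ful'.

ful


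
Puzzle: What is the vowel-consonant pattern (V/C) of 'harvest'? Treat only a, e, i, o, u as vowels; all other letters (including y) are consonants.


Letter mapping: h = C, a = V, r = C, v = C, e = V, s = C, t = C.

CVCCVCC


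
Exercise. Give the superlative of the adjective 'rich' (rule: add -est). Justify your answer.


Apply superlative formation (add -est): 'rich' -> 'richest'.

richest


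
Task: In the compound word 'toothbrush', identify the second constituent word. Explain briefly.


Split 'toothbrush' into 'tooth' + 'brush'. The second part is 'brush'.

brush


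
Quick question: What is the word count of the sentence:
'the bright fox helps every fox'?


Split into words: the | bright | fox | helps | every | fox = 6 words.

6


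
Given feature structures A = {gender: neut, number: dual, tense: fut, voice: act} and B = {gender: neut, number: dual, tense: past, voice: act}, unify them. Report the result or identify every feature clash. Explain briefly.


Compare features:
gender: A=neut vs B=neut -> unified: neut
number: A=dual vs B=dual -> unified: dual
tense: A=fut vs B=past -> CLASH
voice: A=act vs B=act -> unified: act
Clash detected on feature 'tense' (fut vs past); unification fails.

CLASH on 'tense' (fut vs past)


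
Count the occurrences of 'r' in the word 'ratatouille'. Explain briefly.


Letter 'r' in 'ratatouille': found at position(s) 1 = 1 occurrence(s).

1


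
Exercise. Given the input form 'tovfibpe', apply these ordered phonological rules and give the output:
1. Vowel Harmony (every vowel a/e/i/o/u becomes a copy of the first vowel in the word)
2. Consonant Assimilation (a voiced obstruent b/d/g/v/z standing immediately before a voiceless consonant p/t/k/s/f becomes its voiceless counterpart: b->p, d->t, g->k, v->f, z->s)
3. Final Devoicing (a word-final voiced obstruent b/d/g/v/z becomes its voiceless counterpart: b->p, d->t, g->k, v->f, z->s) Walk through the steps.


Starting form: 'tovfibpe'
Rule 1: Vowel Harmony: all vowels become 'o' (matching first vowel). 'tovfibpe' -> 'tovfobpo'
Rule 2: Consonant Assimilation: voiced obstruent before voiceless consonant becomes voiceless ('vf' -> 'ff', 'bp' -> 'pp'). 'tovfobpo' -> 'toffoppo'
Rule 3: Final Devoicing: the word ends in the vowel 'o', not a consonant. No change.
Final form: 'toffoppo'

toffoppo


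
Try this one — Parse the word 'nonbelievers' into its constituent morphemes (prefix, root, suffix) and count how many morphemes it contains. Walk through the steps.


Step 1: Identify prefix: 'non' (meaning: not)
Step 2: Identify root: 'believe'
Step 3: Identify suffix(es): 'er, s'
Decomposition: non- (prefix: not) + believe (root) + -er (suffix: one who) + -s (plural)
Total morphemes: 4

4 morphemes (non- (prefix: not) + believe (root) + -er (suffix: one who) + -s (plural))


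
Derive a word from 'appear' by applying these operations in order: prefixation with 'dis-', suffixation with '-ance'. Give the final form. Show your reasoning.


Step 1: Add prefix 'dis-' to 'appear' = 'disappear'
Step 2: Add suffix '-ance' to 'disappear' = 'disappearance'

disappearance


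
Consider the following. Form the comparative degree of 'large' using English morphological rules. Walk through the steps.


Apply comparative formation (ends in e: add -r): 'large' -> 'larger'.

larger


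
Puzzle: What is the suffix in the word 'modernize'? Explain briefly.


The word 'modernize' = 'modern' (root) + '-ize' (suffix). The suffix is '-ize'.

ize


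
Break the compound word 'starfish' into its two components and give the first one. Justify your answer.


Split 'starfish' into 'star' + 'fish'. The first part is 'star'.

star


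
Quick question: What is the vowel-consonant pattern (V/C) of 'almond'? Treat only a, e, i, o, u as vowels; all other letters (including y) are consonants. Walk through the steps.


Letter mapping: a = V, l = C, m = C, o = V, n = C, d = C.

VCCVCC


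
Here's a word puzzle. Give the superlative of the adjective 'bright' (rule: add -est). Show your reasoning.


Apply superlative formation (add -est): 'bright' -> 'brightest'.

brightest


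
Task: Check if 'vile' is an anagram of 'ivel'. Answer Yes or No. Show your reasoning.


Sorted letters of 'vile': 'eilv'
Sorted letters of 'ivel': 'eilv'
They match.

Yes


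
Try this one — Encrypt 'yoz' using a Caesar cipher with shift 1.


Shift each letter by 1: y -> z, o -> p, z -> a. Result: 'zpa'.

zpa


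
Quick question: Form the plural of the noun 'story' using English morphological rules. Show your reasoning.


Apply rule: Change -y to -ies (consonant + y). 'story' becomes 'stories'.

stories


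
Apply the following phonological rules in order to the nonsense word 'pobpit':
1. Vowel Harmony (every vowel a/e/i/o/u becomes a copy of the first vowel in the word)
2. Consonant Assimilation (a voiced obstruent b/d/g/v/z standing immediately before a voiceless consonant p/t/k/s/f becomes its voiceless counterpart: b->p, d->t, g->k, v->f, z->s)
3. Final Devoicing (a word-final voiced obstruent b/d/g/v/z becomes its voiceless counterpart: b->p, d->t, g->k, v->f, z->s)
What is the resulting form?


Starting form: 'pobpit'
Rule 1: Vowel Harmony: all vowels become 'o' (matching first vowel). 'pobpit' -> 'pobpot'
Rule 2: Consonant Assimilation: voiced obstruent before voiceless consonant becomes voiceless ('bp' -> 'pp'). 'pobpot' -> 'poppot'
Rule 3: Final Devoicing: final consonant 't' is not one of the voiced obstruents b/d/g/v/z. No change.
Final form: 'poppot'

poppot


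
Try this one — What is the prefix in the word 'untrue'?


The word 'untrue' = 'un' (prefix) + 'true' (root). The prefix is 'un'.

un


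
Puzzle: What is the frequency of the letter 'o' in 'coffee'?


Letter 'o' in 'coffee': found at position(s) 2 = 1 occurrence(s).

1


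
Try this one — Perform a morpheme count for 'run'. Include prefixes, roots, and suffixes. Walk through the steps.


Decomposition: run (free morpheme) = 1 morpheme(s)

1 morphemes


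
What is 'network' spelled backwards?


Reverse 'network' character by character: 'krowten'.

krowten


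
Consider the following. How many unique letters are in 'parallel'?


Unique letters in 'parallel': {a, e, l, p, r} = 5 distinct letters.

5


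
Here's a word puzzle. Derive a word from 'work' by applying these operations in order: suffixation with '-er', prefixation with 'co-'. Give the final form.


Step 1: Add suffix '-er' to 'work' = 'worker'
Step 2: Add prefix 'co-' to 'worker' = 'coworker'

coworker


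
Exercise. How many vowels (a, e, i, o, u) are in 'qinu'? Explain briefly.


Vowels in 'qinu': i, u = 2 vowels.

2


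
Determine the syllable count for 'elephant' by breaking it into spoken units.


Break 'elephant' into syllables: el-e-phant -> el | e | phant = 3 syllables

3 syllables


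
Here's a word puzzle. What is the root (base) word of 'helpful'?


Remove suffix '-ful' from 'helpful' to get root 'help'.

help


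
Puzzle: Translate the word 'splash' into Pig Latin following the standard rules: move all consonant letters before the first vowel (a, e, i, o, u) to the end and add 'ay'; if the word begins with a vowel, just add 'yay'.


'splash': move consonant cluster 'spl' to end and add 'ay': 'ashsplay'.

ashsplay


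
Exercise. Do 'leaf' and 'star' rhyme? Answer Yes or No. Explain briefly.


Rime (stressed vowel + following sounds) of 'leaf': -eaf = /iːf/
Rime of 'star': -ar = /ɑːr/
/iːf/ and /ɑːr/ are different ending sounds, so the words do not rhyme.

No


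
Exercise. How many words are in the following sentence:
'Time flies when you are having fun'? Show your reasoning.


Split into words: Time | flies | when | you | are | having | fun = 7 words.

7


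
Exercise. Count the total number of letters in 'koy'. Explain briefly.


Spell out 'koy' and number each letter: k(1), o(2), y(3). Total: 3 letters.

3


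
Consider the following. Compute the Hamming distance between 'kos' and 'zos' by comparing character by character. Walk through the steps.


Alignment:
Position 1: 'k' vs 'z' = DIFFER
Position 2: 'o' vs 'o' = match
Position 3: 's' vs 's' = match
Total differences: 1

1


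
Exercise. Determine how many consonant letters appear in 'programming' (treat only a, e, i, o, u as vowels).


Consonants in 'programming': p, r, g, r, m, m, n, g = 8 consonants.

8


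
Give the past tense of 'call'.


Apply rule: Add -ed. 'call' becomes 'called'.

called


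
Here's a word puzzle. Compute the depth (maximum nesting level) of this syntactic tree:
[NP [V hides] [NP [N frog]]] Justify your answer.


Count bracket nesting levels:
'[' at pos 0: depth = 1
'[' at pos 4: depth = 2
'[' at pos 14: depth = 2
'[' at pos 18: depth = 3
Maximum depth reached: 3

3


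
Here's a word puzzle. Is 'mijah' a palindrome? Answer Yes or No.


Forward: 'mijah'
Reversed: 'hajim'
They differ.

No
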